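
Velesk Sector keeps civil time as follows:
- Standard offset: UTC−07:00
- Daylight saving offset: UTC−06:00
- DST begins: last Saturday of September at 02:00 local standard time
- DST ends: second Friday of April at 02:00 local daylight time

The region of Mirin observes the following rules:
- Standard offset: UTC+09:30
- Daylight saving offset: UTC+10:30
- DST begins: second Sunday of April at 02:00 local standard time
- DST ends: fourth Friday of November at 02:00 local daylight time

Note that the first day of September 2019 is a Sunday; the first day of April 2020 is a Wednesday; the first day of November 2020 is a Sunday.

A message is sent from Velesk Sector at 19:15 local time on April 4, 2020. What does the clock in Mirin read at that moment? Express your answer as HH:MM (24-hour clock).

10:45

1 September 2019 is a Sunday, so Saturdays fall on 7, 14, 21, 28; the last is September 28.
1 April 2020 is a Wednesday, so the first Friday is April 3 and the second is April 10.
April 4, 2020 lies within the daylight-saving period (28 September 2019 – 10 April 2020), so Velesk Sector is on daylight time, UTC−06:00.
19:15 Velesk Sector + 6h = 01:15 UTC (rolling into the next day, 5 April 2020).
1 April 2020 is a Wednesday, so the first Sunday is April 5 and the second is April 12.
1 November 2020 is a Sunday, so the first Friday is November 6 and the fourth is November 27.
At the standard offset (UTC+09:30), 01:15 UTC + 9h30m = 10:45 Mirin standard time.
The standard-time date in Mirin, April 5, 2020, does not fall between 12 April and 27 November, so daylight saving is not in effect and Mirin is at UTC+09:30.
01:15 UTC + 9h30m = 10:45 Mirin.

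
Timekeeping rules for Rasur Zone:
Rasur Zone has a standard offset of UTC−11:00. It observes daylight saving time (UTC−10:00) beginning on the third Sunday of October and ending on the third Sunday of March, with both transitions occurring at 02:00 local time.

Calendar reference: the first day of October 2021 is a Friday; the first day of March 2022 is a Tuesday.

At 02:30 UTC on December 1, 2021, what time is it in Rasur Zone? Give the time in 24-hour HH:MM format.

16:30

1 October 2021 is a Friday, so the first Sunday is October 3 and the third is October 17.
1 March 2022 is a Tuesday, so the first Sunday is March 6 and the third is March 20.
At the standard offset (UTC−11:00), 02:30 UTC − 11h = 15:30 Rasur Zone standard time (rolling into the previous day, 30 November 2021).
The standard-time date in Rasur Zone, November 30, 2021, falls between 17 October 2021 and 20 March 2022, so daylight saving is in effect and Rasur Zone is at UTC−10:00.
02:30 UTC − 10h = 16:30 local (rolling into the previous day, 30 November 2021).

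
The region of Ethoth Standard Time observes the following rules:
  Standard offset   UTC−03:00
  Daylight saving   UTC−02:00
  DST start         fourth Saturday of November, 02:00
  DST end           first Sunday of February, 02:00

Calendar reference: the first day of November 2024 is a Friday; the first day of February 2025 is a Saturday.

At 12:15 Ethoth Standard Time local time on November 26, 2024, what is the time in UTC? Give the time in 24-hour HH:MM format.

14:15

1 November 2024 is a Friday, so the first Saturday is November 2 and the fourth is November 23.
1 February 2025 is a Saturday, so the first Sunday is February 2.
November 26, 2024 falls between 23 November 2024 and 2 February 2025, so daylight saving is in effect and Ethoth Standard Time is at UTC−02:00.
12:15 local + 2h = 14:15 UTC.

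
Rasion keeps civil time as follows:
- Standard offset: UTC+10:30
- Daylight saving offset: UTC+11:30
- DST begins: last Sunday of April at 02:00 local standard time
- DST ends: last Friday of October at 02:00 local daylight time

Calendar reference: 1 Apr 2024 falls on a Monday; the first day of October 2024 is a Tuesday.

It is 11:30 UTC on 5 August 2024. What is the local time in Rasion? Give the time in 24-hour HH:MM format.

23:00

1 April 2024 is a Monday, so Sundays fall on 7, 14, 21, 28; the last is April 28.
1 October 2024 is a Tuesday, so Fridays fall on 4, 11, 18, 25; the last is October 25.
At the standard offset (UTC+10:30), 11:30 UTC + 10h30m = 22:00 Rasion standard time.
The standard-time date in Rasion, 5 August 2024, falls between 28 April and 25 October, so daylight saving is in effect and Rasion is at UTC+11:30.
11:30 UTC + 11h30m = 23:00 local.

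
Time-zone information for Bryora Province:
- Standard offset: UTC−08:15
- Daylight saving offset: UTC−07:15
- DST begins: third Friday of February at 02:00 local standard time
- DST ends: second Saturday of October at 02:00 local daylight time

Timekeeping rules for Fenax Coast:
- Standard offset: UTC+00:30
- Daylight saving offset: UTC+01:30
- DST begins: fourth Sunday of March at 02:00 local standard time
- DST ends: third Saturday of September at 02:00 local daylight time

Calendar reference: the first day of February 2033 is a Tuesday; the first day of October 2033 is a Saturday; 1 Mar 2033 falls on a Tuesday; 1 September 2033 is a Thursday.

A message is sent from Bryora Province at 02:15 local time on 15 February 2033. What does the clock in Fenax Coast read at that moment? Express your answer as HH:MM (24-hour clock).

11:00

1 February 2033 is a Tuesday, so the first Friday is February 4 and the third is February 18.
1 October 2033 is a Saturday, so the first Saturday is October 1 and the second is October 8.
Daylight saving runs 18 February – 8 October; 15 February 2033 is outside that window, so Bryora Province is on standard time at UTC−08:15.
02:15 Bryora Province + 8h15m = 10:30 UTC.
1 March 2033 is a Tuesday, so the first Sunday is March 6 and the fourth is March 27.
1 September 2033 is a Thursday, so the first Saturday is September 3 and the third is September 17.
At the standard offset (UTC+00:30), 10:30 UTC + 0h30m = 11:00 Fenax Coast standard time.
Daylight saving runs 27 March – 17 September; the standard-time date in Fenax Coast, 15 February 2033, is outside that window, so Fenax Coast is on standard time at UTC+00:30.
10:30 UTC + 0h30m = 11:00 Fenax Coast.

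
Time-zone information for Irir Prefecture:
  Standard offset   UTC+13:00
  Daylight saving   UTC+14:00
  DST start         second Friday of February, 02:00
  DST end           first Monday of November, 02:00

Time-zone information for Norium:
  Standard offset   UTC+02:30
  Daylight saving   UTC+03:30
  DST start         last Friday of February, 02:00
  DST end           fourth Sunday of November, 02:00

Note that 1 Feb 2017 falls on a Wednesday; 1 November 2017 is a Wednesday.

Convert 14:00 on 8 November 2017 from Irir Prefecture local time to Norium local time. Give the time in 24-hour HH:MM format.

1 February 2017 is a Wednesday, so the first Friday is February 3 and the second is February 10.
1 November 2017 is a Wednesday, so the first Monday is November 6.
8 November 2017 does not fall between 10 February and 6 November, so daylight saving is not in effect and Irir Prefecture is at UTC+13:00.
14:00 Irir Prefecture − 13h = 01:00 UTC.
1 February 2017 is a Wednesday, so Fridays fall on 3, 10, 17, 24; the last is February 24.
1 November 2017 is a Wednesday, so the first Sunday is November 5 and the fourth is November 26.
At the standard offset (UTC+02:30), 01:00 UTC + 2h30m = 03:30 Norium standard time.
Daylight saving runs 24 February – 26 November; the standard-time date in Norium, 8 November 2017, is inside that window, so Norium is at UTC+03:30.
01:00 UTC + 3h30m = 04:30 Norium.

04:30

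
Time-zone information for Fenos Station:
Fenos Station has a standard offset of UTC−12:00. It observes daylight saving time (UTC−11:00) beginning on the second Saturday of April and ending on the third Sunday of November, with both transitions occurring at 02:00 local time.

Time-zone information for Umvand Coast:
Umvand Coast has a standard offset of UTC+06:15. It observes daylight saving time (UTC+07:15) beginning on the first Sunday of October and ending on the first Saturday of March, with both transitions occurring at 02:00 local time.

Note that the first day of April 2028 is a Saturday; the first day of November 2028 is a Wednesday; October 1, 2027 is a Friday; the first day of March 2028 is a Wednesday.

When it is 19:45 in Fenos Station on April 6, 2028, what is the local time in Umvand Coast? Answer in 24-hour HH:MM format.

14:00

1 April 2028 is a Saturday, so the first Saturday is April 1 and the second is April 8.
1 November 2028 is a Wednesday, so the first Sunday is November 5 and the third is November 19.
Daylight saving runs 8 April – 19 November; April 6, 2028 is outside that window, so Fenos Station is on standard time at UTC−12:00.
19:45 Fenos Station + 12h = 07:45 UTC (rolling into the next day, 7 April 2028).
1 October 2027 is a Friday, so the first Sunday is October 3.
1 March 2028 is a Wednesday, so the first Saturday is March 4.
At the standard offset (UTC+06:15), 07:45 UTC + 6h15m = 14:00 Umvand Coast standard time.
The standard-time date in Umvand Coast, April 7, 2028, is outside the daylight-saving period (3 October 2027 – 4 March 2028), so Umvand Coast is on standard time, UTC+06:15.
07:45 UTC + 6h15m = 14:00 Umvand Coast.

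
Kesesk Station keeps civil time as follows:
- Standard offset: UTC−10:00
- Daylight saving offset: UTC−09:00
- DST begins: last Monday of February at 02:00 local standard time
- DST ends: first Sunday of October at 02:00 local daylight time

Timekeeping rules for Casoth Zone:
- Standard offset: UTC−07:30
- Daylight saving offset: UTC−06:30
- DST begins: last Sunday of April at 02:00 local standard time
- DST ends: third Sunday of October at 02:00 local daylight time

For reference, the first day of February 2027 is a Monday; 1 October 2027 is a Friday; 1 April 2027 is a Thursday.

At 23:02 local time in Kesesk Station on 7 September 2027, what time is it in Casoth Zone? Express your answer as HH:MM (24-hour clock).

01:32

1 February 2027 is a Monday, so Mondays fall on 1, 8, 15, 22; the last is February 22.
1 October 2027 is a Friday, so the first Sunday is October 3.
7 September 2027 falls between 22 February and 3 October, so daylight saving is in effect and Kesesk Station is at UTC−09:00.
23:02 Kesesk Station + 9h = 08:02 UTC (rolling into the next day, 8 September 2027).
1 April 2027 is a Thursday, so Sundays fall on 4, 11, 18, 25; the last is April 25.
1 October 2027 is a Friday, so the first Sunday is October 3 and the third is October 17.
At the standard offset (UTC−07:30), 08:02 UTC − 7h30m = 00:32 Casoth Zone standard time.
The standard-time date in Casoth Zone, 8 September 2027, falls between 25 April and 17 October, so daylight saving is in effect and Casoth Zone is at UTC−06:30.
08:02 UTC − 6h30m = 01:32 Casoth Zone.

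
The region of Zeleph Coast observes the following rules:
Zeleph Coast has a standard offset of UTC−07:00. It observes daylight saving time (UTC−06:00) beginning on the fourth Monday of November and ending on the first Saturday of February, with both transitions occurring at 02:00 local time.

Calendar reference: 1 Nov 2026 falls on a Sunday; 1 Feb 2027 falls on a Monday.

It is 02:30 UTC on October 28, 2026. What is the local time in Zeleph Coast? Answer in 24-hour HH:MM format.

19:30

1 November 2026 is a Sunday, so the first Monday is November 2 and the fourth is November 23.
1 February 2027 is a Monday, so the first Saturday is February 6.
At the standard offset (UTC−07:00), 02:30 UTC − 7h = 19:30 Zeleph Coast standard time (rolling into the previous day, 27 October 2026).
Daylight saving runs 23 November 2026 – 6 February 2027; the standard-time date in Zeleph Coast, October 27, 2026, is outside that window, so Zeleph Coast is on standard time at UTC−07:00.
02:30 UTC − 7h = 19:30 local (rolling into the previous day, 27 October 2026).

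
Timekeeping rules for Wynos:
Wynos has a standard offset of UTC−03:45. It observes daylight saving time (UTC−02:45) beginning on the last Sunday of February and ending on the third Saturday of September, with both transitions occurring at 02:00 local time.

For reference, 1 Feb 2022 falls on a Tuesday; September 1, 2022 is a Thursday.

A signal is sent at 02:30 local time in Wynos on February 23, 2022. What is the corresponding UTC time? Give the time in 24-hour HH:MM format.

1 February 2022 is a Tuesday, so Sundays fall on 6, 13, 20, 27; the last is February 27.
1 September 2022 is a Thursday, so the first Saturday is September 3 and the third is September 17.
Daylight saving runs 27 February – 17 September; February 23, 2022 is outside that window, so Wynos is on standard time at UTC−03:45.
02:30 local + 3h45m = 06:15 UTC.

06:15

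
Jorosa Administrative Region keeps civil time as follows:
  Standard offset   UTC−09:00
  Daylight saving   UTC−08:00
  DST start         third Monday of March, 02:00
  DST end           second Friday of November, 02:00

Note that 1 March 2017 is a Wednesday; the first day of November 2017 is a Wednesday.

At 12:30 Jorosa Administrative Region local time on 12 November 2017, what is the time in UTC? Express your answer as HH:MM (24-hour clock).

21:30

1 March 2017 is a Wednesday, so the first Monday is March 6 and the third is March 20.
1 November 2017 is a Wednesday, so the first Friday is November 3 and the second is November 10.
Daylight saving runs 20 March – 10 November; 12 November 2017 is outside that window, so Jorosa Administrative Region is on standard time at UTC−09:00.
12:30 local + 9h = 21:30 UTC.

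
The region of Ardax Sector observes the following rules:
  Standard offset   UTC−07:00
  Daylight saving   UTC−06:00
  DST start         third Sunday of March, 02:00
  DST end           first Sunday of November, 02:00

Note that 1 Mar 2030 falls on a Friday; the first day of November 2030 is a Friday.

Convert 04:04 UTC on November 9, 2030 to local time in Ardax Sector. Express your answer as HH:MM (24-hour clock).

21:04

1 March 2030 is a Friday, so the first Sunday is March 3 and the third is March 17.
1 November 2030 is a Friday, so the first Sunday is November 3.
At the standard offset (UTC−07:00), 04:04 UTC − 7h = 21:04 Ardax Sector standard time (rolling into the previous day, 8 November 2030).
The standard-time date in Ardax Sector, November 8, 2030, is outside the daylight-saving period (17 March – 3 November), so Ardax Sector is on standard time, UTC−07:00.
04:04 UTC − 7h = 21:04 local (rolling into the previous day, 8 November 2030).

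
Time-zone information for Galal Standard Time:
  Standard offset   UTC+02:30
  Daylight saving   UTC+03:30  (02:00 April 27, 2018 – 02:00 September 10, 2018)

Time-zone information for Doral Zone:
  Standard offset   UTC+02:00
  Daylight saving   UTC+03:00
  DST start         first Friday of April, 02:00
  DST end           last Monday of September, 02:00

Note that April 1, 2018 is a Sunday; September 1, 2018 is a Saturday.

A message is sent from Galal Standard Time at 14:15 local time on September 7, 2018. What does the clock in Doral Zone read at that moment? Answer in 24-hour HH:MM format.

September 7, 2018 lies within the daylight-saving period (27 April – 10 September), so Galal Standard Time is on daylight time, UTC+03:30.
14:15 Galal Standard Time − 3h30m = 10:45 UTC.
1 April 2018 is a Sunday, so the first Friday is April 6.
1 September 2018 is a Saturday, so Mondays fall on 3, 10, 17, 24; the last is September 24.
At the standard offset (UTC+02:00), 10:45 UTC + 2h = 12:45 Doral Zone standard time.
The standard-time date in Doral Zone, September 7, 2018, falls between 6 April and 24 September, so daylight saving is in effect and Doral Zone is at UTC+03:00.
10:45 UTC + 3h = 13:45 Doral Zone.

13:45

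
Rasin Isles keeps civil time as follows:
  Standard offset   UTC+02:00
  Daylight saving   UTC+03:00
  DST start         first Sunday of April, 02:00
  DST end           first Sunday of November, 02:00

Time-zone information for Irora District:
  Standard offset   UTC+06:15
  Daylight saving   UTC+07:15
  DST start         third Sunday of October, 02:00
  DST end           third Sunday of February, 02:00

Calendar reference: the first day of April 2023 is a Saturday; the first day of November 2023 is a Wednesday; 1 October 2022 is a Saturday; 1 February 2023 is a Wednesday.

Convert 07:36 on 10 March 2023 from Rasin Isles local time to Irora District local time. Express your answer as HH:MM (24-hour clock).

11:51

1 April 2023 is a Saturday, so the first Sunday is April 2.
1 November 2023 is a Wednesday, so the first Sunday is November 5.
Daylight saving runs 2 April – 5 November; 10 March 2023 is outside that window, so Rasin Isles is on standard time at UTC+02:00.
07:36 Rasin Isles − 2h = 05:36 UTC.
1 October 2022 is a Saturday, so the first Sunday is October 2 and the third is October 16.
1 February 2023 is a Wednesday, so the first Sunday is February 5 and the third is February 19.
At the standard offset (UTC+06:15), 05:36 UTC + 6h15m = 11:51 Irora District standard time.
The standard-time date in Irora District, 10 March 2023, does not fall between 16 October 2022 and 19 February 2023, so daylight saving is not in effect and Irora District is at UTC+06:15.
05:36 UTC + 6h15m = 11:51 Irora District.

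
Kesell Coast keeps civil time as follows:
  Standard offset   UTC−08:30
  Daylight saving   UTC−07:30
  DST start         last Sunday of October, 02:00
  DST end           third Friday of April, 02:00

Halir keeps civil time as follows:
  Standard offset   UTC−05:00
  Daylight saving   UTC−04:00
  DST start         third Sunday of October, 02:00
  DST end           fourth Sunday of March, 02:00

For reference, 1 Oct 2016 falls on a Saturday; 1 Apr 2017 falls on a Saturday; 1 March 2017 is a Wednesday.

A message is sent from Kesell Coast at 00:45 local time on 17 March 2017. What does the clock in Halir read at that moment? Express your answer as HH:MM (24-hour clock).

04:15

1 October 2016 is a Saturday, so Sundays fall on 2, 9, 16, 23, 30; the last is October 30.
1 April 2017 is a Saturday, so the first Friday is April 7 and the third is April 21.
Daylight saving runs 30 October 2016 – 21 April 2017; 17 March 2017 is inside that window, so Kesell Coast is at UTC−07:30.
00:45 Kesell Coast + 7h30m = 08:15 UTC.
1 October 2016 is a Saturday, so the first Sunday is October 2 and the third is October 16.
1 March 2017 is a Wednesday, so the first Sunday is March 5 and the fourth is March 26.
At the standard offset (UTC−05:00), 08:15 UTC − 5h = 03:15 Halir standard time.
The standard-time date in Halir, 17 March 2017, lies within the daylight-saving period (16 October 2016 – 26 March 2017), so Halir is on daylight time, UTC−04:00.
08:15 UTC − 4h = 04:15 Halir.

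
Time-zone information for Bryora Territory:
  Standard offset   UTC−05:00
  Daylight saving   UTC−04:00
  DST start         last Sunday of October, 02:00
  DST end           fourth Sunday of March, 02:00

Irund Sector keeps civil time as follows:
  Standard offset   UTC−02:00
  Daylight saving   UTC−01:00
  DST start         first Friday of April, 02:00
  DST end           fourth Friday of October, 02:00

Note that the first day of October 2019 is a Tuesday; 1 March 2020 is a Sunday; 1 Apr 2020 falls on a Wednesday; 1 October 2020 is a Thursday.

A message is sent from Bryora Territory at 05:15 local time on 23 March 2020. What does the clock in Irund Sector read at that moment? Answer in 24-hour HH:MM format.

08:15

1 October 2019 is a Tuesday, so Sundays fall on 6, 13, 20, 27; the last is October 27.
1 March 2020 is a Sunday, so the first Sunday is March 1 and the fourth is March 22.
23 March 2020 does not fall between 27 October 2019 and 22 March 2020, so daylight saving is not in effect and Bryora Territory is at UTC−05:00.
05:15 Bryora Territory + 5h = 10:15 UTC.
1 April 2020 is a Wednesday, so the first Friday is April 3.
1 October 2020 is a Thursday, so the first Friday is October 2 and the fourth is October 23.
At the standard offset (UTC−02:00), 10:15 UTC − 2h = 08:15 Irund Sector standard time.
Daylight saving runs 3 April – 23 October; the standard-time date in Irund Sector, 23 March 2020, is outside that window, so Irund Sector is on standard time at UTC−02:00.
10:15 UTC − 2h = 08:15 Irund Sector.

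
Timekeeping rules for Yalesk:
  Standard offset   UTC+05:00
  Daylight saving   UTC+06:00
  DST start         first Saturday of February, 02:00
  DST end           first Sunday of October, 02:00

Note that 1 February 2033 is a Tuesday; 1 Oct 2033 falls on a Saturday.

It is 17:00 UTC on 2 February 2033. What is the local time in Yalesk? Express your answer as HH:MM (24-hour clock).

22:00

1 February 2033 is a Tuesday, so the first Saturday is February 5.
1 October 2033 is a Saturday, so the first Sunday is October 2.
At the standard offset (UTC+05:00), 17:00 UTC + 5h = 22:00 Yalesk standard time.
The standard-time date in Yalesk, 2 February 2033, does not fall between 5 February and 2 October, so daylight saving is not in effect and Yalesk is at UTC+05:00.
17:00 UTC + 5h = 22:00 local.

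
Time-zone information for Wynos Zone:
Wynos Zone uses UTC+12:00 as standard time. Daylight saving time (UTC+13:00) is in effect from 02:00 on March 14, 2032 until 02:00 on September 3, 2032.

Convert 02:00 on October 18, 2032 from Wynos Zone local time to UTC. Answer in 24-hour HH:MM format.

14:00

October 18, 2032 does not fall between 14 March and 3 September, so daylight saving is not in effect and Wynos Zone is at UTC+12:00.
02:00 local − 12h = 14:00 UTC (rolling into the previous day, 17 October 2032).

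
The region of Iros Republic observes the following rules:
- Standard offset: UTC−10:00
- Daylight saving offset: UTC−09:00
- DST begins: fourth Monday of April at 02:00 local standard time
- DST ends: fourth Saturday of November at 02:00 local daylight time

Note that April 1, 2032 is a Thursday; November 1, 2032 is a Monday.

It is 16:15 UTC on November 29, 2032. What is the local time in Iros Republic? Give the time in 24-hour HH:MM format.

1 April 2032 is a Thursday, so the first Monday is April 5 and the fourth is April 26.
1 November 2032 is a Monday, so the first Saturday is November 6 and the fourth is November 27.
At the standard offset (UTC−10:00), 16:15 UTC − 10h = 06:15 Iros Republic standard time.
The standard-time date in Iros Republic, November 29, 2032, is outside the daylight-saving period (26 April – 27 November), so Iros Republic is on standard time, UTC−10:00.
16:15 UTC − 10h = 06:15 local.

06:15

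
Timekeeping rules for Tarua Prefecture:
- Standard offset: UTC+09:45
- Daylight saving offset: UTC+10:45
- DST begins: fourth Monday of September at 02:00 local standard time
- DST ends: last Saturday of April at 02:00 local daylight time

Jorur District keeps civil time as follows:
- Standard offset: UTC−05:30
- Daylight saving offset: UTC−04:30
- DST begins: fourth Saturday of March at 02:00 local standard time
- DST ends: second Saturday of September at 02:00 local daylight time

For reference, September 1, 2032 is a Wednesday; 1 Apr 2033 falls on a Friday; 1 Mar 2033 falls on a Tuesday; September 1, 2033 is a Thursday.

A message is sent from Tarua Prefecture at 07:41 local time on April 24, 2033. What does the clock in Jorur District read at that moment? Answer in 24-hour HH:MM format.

16:26

1 September 2032 is a Wednesday, so the first Monday is September 6 and the fourth is September 27.
1 April 2033 is a Friday, so Saturdays fall on 2, 9, 16, 23, 30; the last is April 30.
April 24, 2033 lies within the daylight-saving period (27 September 2032 – 30 April 2033), so Tarua Prefecture is on daylight time, UTC+10:45.
07:41 Tarua Prefecture − 10h45m = 20:56 UTC (rolling into the previous day, 23 April 2033).
1 March 2033 is a Tuesday, so the first Saturday is March 5 and the fourth is March 26.
1 September 2033 is a Thursday, so the first Saturday is September 3 and the second is September 10.
At the standard offset (UTC−05:30), 20:56 UTC − 5h30m = 15:26 Jorur District standard time.
The standard-time date in Jorur District, April 23, 2033, lies within the daylight-saving period (26 March – 10 September), so Jorur District is on daylight time, UTC−04:30.
20:56 UTC − 4h30m = 16:26 Jorur District.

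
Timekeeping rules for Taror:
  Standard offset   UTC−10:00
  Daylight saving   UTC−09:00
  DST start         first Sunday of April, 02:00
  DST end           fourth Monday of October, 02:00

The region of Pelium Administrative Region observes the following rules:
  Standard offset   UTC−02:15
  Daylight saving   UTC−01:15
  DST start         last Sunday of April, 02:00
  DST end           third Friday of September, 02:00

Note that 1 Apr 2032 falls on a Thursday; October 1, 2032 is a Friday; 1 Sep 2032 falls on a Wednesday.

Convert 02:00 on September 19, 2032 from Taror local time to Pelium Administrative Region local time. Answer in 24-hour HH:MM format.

1 April 2032 is a Thursday, so the first Sunday is April 4.
1 October 2032 is a Friday, so the first Monday is October 4 and the fourth is October 25.
Daylight saving runs 4 April – 25 October; September 19, 2032 is inside that window, so Taror is at UTC−09:00.
02:00 Taror + 9h = 11:00 UTC.
1 April 2032 is a Thursday, so Sundays fall on 4, 11, 18, 25; the last is April 25.
1 September 2032 is a Wednesday, so the first Friday is September 3 and the third is September 17.
At the standard offset (UTC−02:15), 11:00 UTC − 2h15m = 08:45 Pelium Administrative Region standard time.
The standard-time date in Pelium Administrative Region, September 19, 2032, is outside the daylight-saving period (25 April – 17 September), so Pelium Administrative Region is on standard time, UTC−02:15.
11:00 UTC − 2h15m = 08:45 Pelium Administrative Region.

08:45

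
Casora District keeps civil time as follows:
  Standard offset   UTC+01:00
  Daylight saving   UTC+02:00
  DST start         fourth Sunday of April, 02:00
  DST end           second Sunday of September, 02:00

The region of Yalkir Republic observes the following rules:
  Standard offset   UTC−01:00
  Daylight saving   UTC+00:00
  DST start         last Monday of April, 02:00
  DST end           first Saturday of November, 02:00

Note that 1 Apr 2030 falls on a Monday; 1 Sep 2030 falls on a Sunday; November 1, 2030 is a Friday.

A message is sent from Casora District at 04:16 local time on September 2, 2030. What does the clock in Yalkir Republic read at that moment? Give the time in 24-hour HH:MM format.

1 April 2030 is a Monday, so the first Sunday is April 7 and the fourth is April 28.
1 September 2030 is a Sunday, so the first Sunday is September 1 and the second is September 8.
Daylight saving runs 28 April – 8 September; September 2, 2030 is inside that window, so Casora District is at UTC+02:00.
04:16 Casora District − 2h = 02:16 UTC.
1 April 2030 is a Monday, so Mondays fall on 1, 8, 15, 22, 29; the last is April 29.
1 November 2030 is a Friday, so the first Saturday is November 2.
At the standard offset (UTC−01:00), 02:16 UTC − 1h = 01:16 Yalkir Republic standard time.
The standard-time date in Yalkir Republic, September 2, 2030, lies within the daylight-saving period (29 April – 2 November), so Yalkir Republic is on daylight time, UTC+00:00.
02:16 UTC + 0h = 02:16 Yalkir Republic.

02:16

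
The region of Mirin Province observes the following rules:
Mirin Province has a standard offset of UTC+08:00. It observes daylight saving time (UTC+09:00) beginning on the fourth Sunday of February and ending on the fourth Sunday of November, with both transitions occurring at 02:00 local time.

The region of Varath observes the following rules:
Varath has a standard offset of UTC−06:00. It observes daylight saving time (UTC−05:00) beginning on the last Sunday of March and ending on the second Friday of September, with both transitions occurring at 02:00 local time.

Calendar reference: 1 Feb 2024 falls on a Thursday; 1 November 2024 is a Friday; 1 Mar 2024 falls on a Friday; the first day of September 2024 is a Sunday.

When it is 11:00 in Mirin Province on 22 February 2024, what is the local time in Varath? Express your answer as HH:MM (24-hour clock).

21:00

1 February 2024 is a Thursday, so the first Sunday is February 4 and the fourth is February 25.
1 November 2024 is a Friday, so the first Sunday is November 3 and the fourth is November 24.
22 February 2024 does not fall between 25 February and 24 November, so daylight saving is not in effect and Mirin Province is at UTC+08:00.
11:00 Mirin Province − 8h = 03:00 UTC.
1 March 2024 is a Friday, so Sundays fall on 3, 10, 17, 24, 31; the last is March 31.
1 September 2024 is a Sunday, so the first Friday is September 6 and the second is September 13.
At the standard offset (UTC−06:00), 03:00 UTC − 6h = 21:00 Varath standard time (rolling into the previous day, 21 February 2024).
The standard-time date in Varath, 21 February 2024, is outside the daylight-saving period (31 March – 13 September), so Varath is on standard time, UTC−06:00.
03:00 UTC − 6h = 21:00 Varath (rolling into the previous day, 21 February 2024).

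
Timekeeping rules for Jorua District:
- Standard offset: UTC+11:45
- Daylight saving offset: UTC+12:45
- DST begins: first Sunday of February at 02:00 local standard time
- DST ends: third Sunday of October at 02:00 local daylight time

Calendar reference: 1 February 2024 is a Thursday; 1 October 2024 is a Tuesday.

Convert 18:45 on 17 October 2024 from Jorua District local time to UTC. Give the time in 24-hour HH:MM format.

1 February 2024 is a Thursday, so the first Sunday is February 4.
1 October 2024 is a Tuesday, so the first Sunday is October 6 and the third is October 20.
17 October 2024 lies within the daylight-saving period (4 February – 20 October), so Jorua District is on daylight time, UTC+12:45.
18:45 local − 12h45m = 06:00 UTC.

06:00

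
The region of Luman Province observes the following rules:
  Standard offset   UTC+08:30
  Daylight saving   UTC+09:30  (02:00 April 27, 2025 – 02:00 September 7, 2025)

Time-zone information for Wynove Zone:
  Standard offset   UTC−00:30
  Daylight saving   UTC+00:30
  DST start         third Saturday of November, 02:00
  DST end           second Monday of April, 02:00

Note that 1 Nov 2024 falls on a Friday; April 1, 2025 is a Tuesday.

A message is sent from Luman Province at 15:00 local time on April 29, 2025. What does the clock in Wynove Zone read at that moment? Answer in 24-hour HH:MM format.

April 29, 2025 lies within the daylight-saving period (27 April – 7 September), so Luman Province is on daylight time, UTC+09:30.
15:00 Luman Province − 9h30m = 05:30 UTC.
1 November 2024 is a Friday, so the first Saturday is November 2 and the third is November 16.
1 April 2025 is a Tuesday, so the first Monday is April 7 and the second is April 14.
At the standard offset (UTC−00:30), 05:30 UTC − 0h30m = 05:00 Wynove Zone standard time.
The standard-time date in Wynove Zone, April 29, 2025, is outside the daylight-saving period (16 November 2024 – 14 April 2025), so Wynove Zone is on standard time, UTC−00:30.
05:30 UTC − 0h30m = 05:00 Wynove Zone.

05:00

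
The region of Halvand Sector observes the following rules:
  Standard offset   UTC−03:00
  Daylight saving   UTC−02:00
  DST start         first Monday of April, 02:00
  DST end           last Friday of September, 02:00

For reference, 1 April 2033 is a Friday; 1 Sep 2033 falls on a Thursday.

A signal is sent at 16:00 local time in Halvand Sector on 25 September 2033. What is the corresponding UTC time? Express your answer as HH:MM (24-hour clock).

1 April 2033 is a Friday, so the first Monday is April 4.
1 September 2033 is a Thursday, so Fridays fall on 2, 9, 16, 23, 30; the last is September 30.
25 September 2033 falls between 4 April and 30 September, so daylight saving is in effect and Halvand Sector is at UTC−02:00.
16:00 local + 2h = 18:00 UTC.

18:00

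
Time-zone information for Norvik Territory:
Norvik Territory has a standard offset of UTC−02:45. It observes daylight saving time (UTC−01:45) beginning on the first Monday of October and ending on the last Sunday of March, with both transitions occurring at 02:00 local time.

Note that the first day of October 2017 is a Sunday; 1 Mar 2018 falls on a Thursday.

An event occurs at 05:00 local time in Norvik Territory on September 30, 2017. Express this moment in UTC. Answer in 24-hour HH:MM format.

1 October 2017 is a Sunday, so the first Monday is October 2.
1 March 2018 is a Thursday, so Sundays fall on 4, 11, 18, 25; the last is March 25.
September 30, 2017 is outside the daylight-saving period (2 October 2017 – 25 March 2018), so Norvik Territory is on standard time, UTC−02:45.
05:00 local + 2h45m = 07:45 UTC.

07:45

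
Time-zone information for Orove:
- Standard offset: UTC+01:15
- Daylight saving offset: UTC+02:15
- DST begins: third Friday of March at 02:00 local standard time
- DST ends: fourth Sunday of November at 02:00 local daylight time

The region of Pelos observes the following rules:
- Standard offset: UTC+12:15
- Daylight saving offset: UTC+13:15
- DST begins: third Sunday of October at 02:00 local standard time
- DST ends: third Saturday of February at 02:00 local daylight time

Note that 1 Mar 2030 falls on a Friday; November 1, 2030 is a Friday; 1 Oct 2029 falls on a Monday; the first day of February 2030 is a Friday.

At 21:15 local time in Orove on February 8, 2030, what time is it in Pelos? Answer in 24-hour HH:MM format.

1 March 2030 is a Friday, so the first Friday is March 1 and the third is March 15.
1 November 2030 is a Friday, so the first Sunday is November 3 and the fourth is November 24.
February 8, 2030 is outside the daylight-saving period (15 March – 24 November), so Orove is on standard time, UTC+01:15.
21:15 Orove − 1h15m = 20:00 UTC.
1 October 2029 is a Monday, so the first Sunday is October 7 and the third is October 21.
1 February 2030 is a Friday, so the first Saturday is February 2 and the third is February 16.
At the standard offset (UTC+12:15), 20:00 UTC + 12h15m = 08:15 Pelos standard time (rolling into the next day, 9 February 2030).
Daylight saving runs 21 October 2029 – 16 February 2030; the standard-time date in Pelos, February 9, 2030, is inside that window, so Pelos is at UTC+13:15.
20:00 UTC + 13h15m = 09:15 Pelos (rolling into the next day, 9 February 2030).

09:15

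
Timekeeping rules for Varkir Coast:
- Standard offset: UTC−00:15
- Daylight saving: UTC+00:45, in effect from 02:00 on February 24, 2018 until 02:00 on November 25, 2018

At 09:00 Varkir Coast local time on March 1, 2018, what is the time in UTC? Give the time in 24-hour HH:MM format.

March 1, 2018 falls between 24 February and 25 November, so daylight saving is in effect and Varkir Coast is at UTC+00:45.
09:00 local − 0h45m = 08:15 UTC.

08:15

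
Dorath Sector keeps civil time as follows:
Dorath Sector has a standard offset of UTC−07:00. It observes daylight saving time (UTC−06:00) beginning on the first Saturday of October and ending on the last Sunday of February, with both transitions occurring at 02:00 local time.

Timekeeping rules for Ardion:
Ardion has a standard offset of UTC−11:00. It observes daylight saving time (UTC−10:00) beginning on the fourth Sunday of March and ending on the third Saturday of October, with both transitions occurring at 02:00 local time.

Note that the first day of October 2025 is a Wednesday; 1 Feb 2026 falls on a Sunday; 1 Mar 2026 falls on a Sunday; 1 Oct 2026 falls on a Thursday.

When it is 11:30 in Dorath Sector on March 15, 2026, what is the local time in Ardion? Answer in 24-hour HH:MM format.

1 October 2025 is a Wednesday, so the first Saturday is October 4.
1 February 2026 is a Sunday, so Sundays fall on 1, 8, 15, 22; the last is February 22.
March 15, 2026 does not fall between 4 October 2025 and 22 February 2026, so daylight saving is not in effect and Dorath Sector is at UTC−07:00.
11:30 Dorath Sector + 7h = 18:30 UTC.
1 March 2026 is a Sunday, so the first Sunday is March 1 and the fourth is March 22.
1 October 2026 is a Thursday, so the first Saturday is October 3 and the third is October 17.
At the standard offset (UTC−11:00), 18:30 UTC − 11h = 07:30 Ardion standard time.
The standard-time date in Ardion, March 15, 2026, does not fall between 22 March and 17 October, so daylight saving is not in effect and Ardion is at UTC−11:00.
18:30 UTC − 11h = 07:30 Ardion.

07:30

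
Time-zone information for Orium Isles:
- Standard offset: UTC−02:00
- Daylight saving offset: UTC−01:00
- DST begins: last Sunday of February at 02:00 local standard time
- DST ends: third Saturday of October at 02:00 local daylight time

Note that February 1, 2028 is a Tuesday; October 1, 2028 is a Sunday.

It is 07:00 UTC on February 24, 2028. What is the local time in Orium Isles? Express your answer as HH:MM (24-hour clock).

05:00

1 February 2028 is a Tuesday, so Sundays fall on 6, 13, 20, 27; the last is February 27.
1 October 2028 is a Sunday, so the first Saturday is October 7 and the third is October 21.
At the standard offset (UTC−02:00), 07:00 UTC − 2h = 05:00 Orium Isles standard time.
The standard-time date in Orium Isles, February 24, 2028, is outside the daylight-saving period (27 February – 21 October), so Orium Isles is on standard time, UTC−02:00.
07:00 UTC − 2h = 05:00 local.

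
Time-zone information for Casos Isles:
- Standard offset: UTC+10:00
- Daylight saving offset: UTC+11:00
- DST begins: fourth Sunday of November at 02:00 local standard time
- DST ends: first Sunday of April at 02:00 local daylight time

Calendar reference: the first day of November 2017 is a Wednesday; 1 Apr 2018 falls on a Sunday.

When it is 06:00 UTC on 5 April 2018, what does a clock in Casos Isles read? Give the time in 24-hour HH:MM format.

16:00

1 November 2017 is a Wednesday, so the first Sunday is November 5 and the fourth is November 26.
1 April 2018 is a Sunday, so the first Sunday is April 1.
At the standard offset (UTC+10:00), 06:00 UTC + 10h = 16:00 Casos Isles standard time.
Daylight saving runs 26 November 2017 – 1 April 2018; the standard-time date in Casos Isles, 5 April 2018, is outside that window, so Casos Isles is on standard time at UTC+10:00.
06:00 UTC + 10h = 16:00 local.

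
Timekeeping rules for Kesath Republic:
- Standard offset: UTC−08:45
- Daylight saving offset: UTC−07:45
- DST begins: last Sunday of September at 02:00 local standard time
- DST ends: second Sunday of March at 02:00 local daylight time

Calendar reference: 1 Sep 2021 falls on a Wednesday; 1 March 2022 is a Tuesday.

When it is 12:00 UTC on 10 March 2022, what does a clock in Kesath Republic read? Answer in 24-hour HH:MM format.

04:15

1 September 2021 is a Wednesday, so Sundays fall on 5, 12, 19, 26; the last is September 26.
1 March 2022 is a Tuesday, so the first Sunday is March 6 and the second is March 13.
At the standard offset (UTC−08:45), 12:00 UTC − 8h45m = 03:15 Kesath Republic standard time.
The standard-time date in Kesath Republic, 10 March 2022, lies within the daylight-saving period (26 September 2021 – 13 March 2022), so Kesath Republic is on daylight time, UTC−07:45.
12:00 UTC − 7h45m = 04:15 local.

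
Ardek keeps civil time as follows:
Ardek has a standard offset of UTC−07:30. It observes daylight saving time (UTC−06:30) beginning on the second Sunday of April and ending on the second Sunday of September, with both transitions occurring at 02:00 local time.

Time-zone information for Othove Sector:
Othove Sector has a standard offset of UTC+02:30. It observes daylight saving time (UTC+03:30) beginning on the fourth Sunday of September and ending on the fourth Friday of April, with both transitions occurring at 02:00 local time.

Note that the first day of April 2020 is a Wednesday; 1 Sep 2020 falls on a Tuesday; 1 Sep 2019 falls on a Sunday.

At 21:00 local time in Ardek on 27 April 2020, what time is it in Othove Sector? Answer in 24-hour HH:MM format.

06:00

1 April 2020 is a Wednesday, so the first Sunday is April 5 and the second is April 12.
1 September 2020 is a Tuesday, so the first Sunday is September 6 and the second is September 13.
27 April 2020 lies within the daylight-saving period (12 April – 13 September), so Ardek is on daylight time, UTC−06:30.
21:00 Ardek + 6h30m = 03:30 UTC (rolling into the next day, 28 April 2020).
1 September 2019 is a Sunday, so the first Sunday is September 1 and the fourth is September 22.
1 April 2020 is a Wednesday, so the first Friday is April 3 and the fourth is April 24.
At the standard offset (UTC+02:30), 03:30 UTC + 2h30m = 06:00 Othove Sector standard time.
Daylight saving runs 22 September 2019 – 24 April 2020; the standard-time date in Othove Sector, 28 April 2020, is outside that window, so Othove Sector is on standard time at UTC+02:30.
03:30 UTC + 2h30m = 06:00 Othove Sector.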